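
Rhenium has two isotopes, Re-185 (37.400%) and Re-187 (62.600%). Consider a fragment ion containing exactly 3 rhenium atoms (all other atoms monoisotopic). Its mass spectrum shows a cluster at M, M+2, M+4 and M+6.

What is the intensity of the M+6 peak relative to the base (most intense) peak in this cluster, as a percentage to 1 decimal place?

(0.37400 + 0.62600)^3 gives M 0.0523, M+2 0.2627, M+4 0.4397, M+6 0.2453; the largest is M+4.
P(M+4) = C(3,2) × 0.37400^1 × 0.62600^2 = 3 × 0.3740 × 0.391876 = 0.439685 (base)
P(M+6) = C(3,3) × 0.37400^0 × 0.62600^3 = 1 × 1.0000 × 0.24531438 = 0.245314
Relative intensity = 0.245314 / 0.439685 × 100 = 55.8

55.8%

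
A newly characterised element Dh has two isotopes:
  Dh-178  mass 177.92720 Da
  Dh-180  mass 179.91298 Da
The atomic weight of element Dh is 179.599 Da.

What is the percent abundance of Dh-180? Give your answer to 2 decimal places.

84.19%

With x = fraction of Dh-178 (so Dh-180 is 1 − x):
177.92720·x + 179.91298·(1 − x) = 179.599
(177.92720 − 179.91298)·x = 179.599 − 179.91298
x = -0.31398 / -1.98578 = 0.15811 → 15.81% Dh-178, 84.19% Dh-180.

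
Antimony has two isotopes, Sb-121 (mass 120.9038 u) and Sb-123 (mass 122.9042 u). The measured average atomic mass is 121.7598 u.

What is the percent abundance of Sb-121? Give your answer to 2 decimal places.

57.21%

Writing the weighted mean with unknown fraction x of Sb-121:
120.9038·x + 122.9042·(1 − x) = 121.7598
(120.9038 − 122.9042)·x = 121.7598 − 122.9042
x = -1.1444 / -2.0004 = 0.57209 → 57.21% Sb-121, 42.79% Sb-123.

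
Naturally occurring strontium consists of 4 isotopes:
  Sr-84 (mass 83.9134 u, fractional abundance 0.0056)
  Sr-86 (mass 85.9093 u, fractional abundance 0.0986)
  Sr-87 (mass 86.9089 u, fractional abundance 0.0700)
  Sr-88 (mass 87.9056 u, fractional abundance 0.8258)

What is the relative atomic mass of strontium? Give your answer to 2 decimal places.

87.62 u

The abundance-weighted mean is 0.0056 × 83.9134 + 0.0986 × 85.9093 + 0.0700 × 86.9089 + 0.8258 × 87.9056
= 0.46992 + 8.47066 + 6.08362 + 72.59244 = 87.61664 u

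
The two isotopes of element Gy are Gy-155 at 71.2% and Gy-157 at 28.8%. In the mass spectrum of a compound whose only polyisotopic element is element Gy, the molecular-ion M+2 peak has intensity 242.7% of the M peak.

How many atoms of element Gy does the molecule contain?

With n Gy atoms, P(M+2)/P(M) = C(n,1)·p^(n−1)q / p^n = n·q/p = n · 0.288/0.712.
n = 2.427 × 0.712/0.288 = 6.00 ≈ 6

6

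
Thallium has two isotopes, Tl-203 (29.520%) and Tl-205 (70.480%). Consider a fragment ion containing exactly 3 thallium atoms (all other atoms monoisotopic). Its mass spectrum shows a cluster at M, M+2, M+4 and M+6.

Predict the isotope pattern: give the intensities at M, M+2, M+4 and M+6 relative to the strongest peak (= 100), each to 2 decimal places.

5.85 : 41.88 : 100.00 : 79.58

Each Tl atom is independently Tl-203 (p = 0.29520) or Tl-205 (q = 0.70480); the cluster is the binomial expansion (p + q)^3.
P(M) = 0.29520^3 = 0.025725
P(M+2) = 3 × 0.29520^2 × 0.70480^1 = 0.184255
P(M+4) = 3 × 0.29520^1 × 0.70480^2 = 0.439916
P(M+6) = 0.70480^3 = 0.350104
The M+4 peak is largest (0.439916); scaling to 100 gives 5.85 : 41.88 : 100.00 : 79.58.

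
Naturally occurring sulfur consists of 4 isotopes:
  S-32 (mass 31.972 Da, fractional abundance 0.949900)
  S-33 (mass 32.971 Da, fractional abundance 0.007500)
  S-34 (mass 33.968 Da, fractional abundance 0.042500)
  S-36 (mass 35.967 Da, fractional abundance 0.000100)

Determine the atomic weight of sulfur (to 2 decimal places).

32.06 Da

Weight each isotope mass by its fractional abundance: 0.949900 × 31.972 + 0.007500 × 32.971 + 0.042500 × 33.968 + 0.000100 × 35.967
= 30.3702 + 0.2473 + 1.4436 + 0.0036 = 32.0647 Da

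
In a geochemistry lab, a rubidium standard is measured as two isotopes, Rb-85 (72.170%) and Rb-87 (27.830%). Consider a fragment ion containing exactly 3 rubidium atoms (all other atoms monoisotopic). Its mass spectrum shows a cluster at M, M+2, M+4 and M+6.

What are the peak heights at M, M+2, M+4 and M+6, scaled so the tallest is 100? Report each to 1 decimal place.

Expanding (0.72170 + 0.27830)^3:
P(M) = 0.72170^3 = 0.375898
P(M+2) = 3 × 0.72170^2 × 0.27830^1 = 0.434858
P(M+4) = 3 × 0.72170^1 × 0.27830^2 = 0.167689
P(M+6) = 0.27830^3 = 0.021555
The M+2 peak is largest (0.434858); scaling to 100 gives 86.4 : 100.0 : 38.6 : 5.0.

86.4 : 100.0 : 38.6 : 5.0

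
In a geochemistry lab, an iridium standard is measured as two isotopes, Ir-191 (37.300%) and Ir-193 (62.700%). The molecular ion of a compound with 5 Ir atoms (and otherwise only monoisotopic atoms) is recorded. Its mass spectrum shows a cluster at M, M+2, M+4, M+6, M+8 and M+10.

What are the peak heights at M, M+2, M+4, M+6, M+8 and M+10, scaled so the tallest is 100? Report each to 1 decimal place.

The 5 Ir atoms are independent, so intensities follow the terms of (0.37300 + 0.62700)^5.
P(M) = 0.37300^5 = 0.007220
P(M+2) = 5 × 0.37300^4 × 0.62700^1 = 0.060684
P(M+4) = 10 × 0.37300^3 × 0.62700^2 = 0.204015
P(M+6) = 10 × 0.37300^2 × 0.62700^3 = 0.342942
P(M+8) = 5 × 0.37300^1 × 0.62700^4 = 0.288237
P(M+10) = 0.62700^5 = 0.096903
The M+6 peak is largest (0.342942); scaling to 100 gives 2.1 : 17.7 : 59.5 : 100.0 : 84.0 : 28.3.

2.1 : 17.7 : 59.5 : 100.0 : 84.0 : 28.3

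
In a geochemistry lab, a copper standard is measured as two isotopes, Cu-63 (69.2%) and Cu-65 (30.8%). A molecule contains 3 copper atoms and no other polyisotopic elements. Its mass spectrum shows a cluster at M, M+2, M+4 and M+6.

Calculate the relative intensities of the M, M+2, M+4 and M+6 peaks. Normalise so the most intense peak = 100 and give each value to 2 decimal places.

74.89 : 100.00 : 44.51 : 6.60

Expanding (0.692 + 0.308)^3:
P(M) = 0.692^3 = 0.331374
P(M+2) = 3 × 0.692^2 × 0.308^1 = 0.442470
P(M+4) = 3 × 0.692^1 × 0.308^2 = 0.196938
P(M+6) = 0.308^3 = 0.029218
The M+2 peak is largest (0.442470); scaling to 100 gives 74.89 : 100.00 : 44.51 : 6.60.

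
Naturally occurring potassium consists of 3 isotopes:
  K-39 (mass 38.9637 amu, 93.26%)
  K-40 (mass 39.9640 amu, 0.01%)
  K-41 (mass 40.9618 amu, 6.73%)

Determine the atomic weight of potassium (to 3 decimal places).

39.098 amu

Average mass = Σ (abundance × isotope mass) = 0.9326 × 38.9637 + 0.0001 × 39.9640 + 0.0673 × 40.9618
= 36.33755 + 0.00400 + 2.75673 = 39.09828 amu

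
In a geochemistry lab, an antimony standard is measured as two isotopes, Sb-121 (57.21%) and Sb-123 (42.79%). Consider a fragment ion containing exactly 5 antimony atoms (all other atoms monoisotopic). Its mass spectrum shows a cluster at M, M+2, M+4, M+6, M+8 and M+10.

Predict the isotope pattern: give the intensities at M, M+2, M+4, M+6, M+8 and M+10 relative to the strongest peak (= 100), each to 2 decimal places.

17.88 : 66.85 : 100.00 : 74.79 : 27.97 : 4.18

Expanding (0.5721 + 0.4279)^5:
P(M) = 0.5721^5 = 0.061286
P(M+2) = 5 × 0.5721^4 × 0.4279^1 = 0.229192
P(M+4) = 10 × 0.5721^3 × 0.4279^2 = 0.342847
P(M+6) = 10 × 0.5721^2 × 0.4279^3 = 0.256431
P(M+8) = 5 × 0.5721^1 × 0.4279^4 = 0.095898
P(M+10) = 0.4279^5 = 0.014345
The M+4 peak is largest (0.342847); scaling to 100 gives 17.88 : 66.85 : 100.00 : 74.79 : 27.97 : 4.18.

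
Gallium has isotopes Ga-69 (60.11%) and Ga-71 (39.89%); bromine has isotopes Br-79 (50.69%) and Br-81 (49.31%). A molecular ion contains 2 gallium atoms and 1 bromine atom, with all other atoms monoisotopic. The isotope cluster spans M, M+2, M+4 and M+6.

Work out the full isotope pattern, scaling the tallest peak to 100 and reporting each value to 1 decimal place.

43.5 : 100.0 : 75.3 : 18.6

Gallium pattern (n=2): 0.36132121 : 0.47955758 : 0.15912121
Bromine pattern (n=1): 0.5069 : 0.4931
Convolve the two distributions (both contribute in 2-u steps):
  M: 0.36132121×0.5069 = 0.183154
  M+2: 0.36132121×0.4931 + 0.47955758×0.5069 = 0.421255
  M+4: 0.47955758×0.4931 + 0.15912121×0.5069 = 0.317128
  M+6: 0.15912121×0.4931 = 0.078463
Scale to base peak (0.421255) = 100: 43.5 : 100.0 : 75.3 : 18.6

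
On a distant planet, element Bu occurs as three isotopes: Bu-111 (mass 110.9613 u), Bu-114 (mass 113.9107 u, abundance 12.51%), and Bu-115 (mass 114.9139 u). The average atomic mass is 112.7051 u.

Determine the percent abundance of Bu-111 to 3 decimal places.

The remaining 87.49% is split between Bu-111 (fraction x) and Bu-115 (fraction 0.8749 − x).
Substituting: 110.9613x + 114.9139(0.8749 − x) = 98.45487143
(110.9613 − 114.9139)x = -2.08329968  ⇒  x = 0.52707, y = 0.34783
Bu-111: 52.707%, Bu-115: 34.783%.

52.707%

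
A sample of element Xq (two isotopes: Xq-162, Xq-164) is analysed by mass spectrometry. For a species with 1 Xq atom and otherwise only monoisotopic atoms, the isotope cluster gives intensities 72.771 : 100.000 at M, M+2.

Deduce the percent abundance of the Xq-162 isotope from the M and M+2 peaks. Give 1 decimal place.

42.1%

If p is the fraction of Xq that is Xq-162, then I(M+2)/I(M) = [C(1,1)·p^0·(1−p)] / p^1 = 1·(1−p)/p = 100.000/72.771 = 1.3742
(1−p)/p = 1.3742/1 = 1.3742  ⇒  p = 1/(1 + 1.3742) = 0.4212
Xq-162: 42.1%, Xq-164: 57.9%.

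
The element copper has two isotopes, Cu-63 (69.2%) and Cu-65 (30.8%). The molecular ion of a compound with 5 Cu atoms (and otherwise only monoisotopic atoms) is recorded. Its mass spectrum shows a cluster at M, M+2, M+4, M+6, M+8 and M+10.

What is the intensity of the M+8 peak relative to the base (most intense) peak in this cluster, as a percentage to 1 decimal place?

Term probabilities: M 0.1587, M+2 0.3531, M+4 0.3144, M+6 0.1399, M+8 0.0311, M+10 0.0028. Base peak = M+2.
P(M+2) = C(5,1) × 0.692^4 × 0.308^1 = 5 × 0.22931073 × 0.3080 = 0.353139 (base)
P(M+8) = C(5,4) × 0.692^1 × 0.308^4 = 5 × 0.6920 × 0.00899918 = 0.031137
Relative intensity = 0.031137 / 0.353139 × 100 = 8.8

8.8%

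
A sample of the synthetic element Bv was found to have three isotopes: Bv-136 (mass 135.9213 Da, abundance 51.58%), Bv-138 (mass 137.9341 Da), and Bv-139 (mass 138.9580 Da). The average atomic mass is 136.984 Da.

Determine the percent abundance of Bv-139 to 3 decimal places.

The remaining 48.42% is split between Bv-138 (fraction x) and Bv-139 (fraction 0.4842 − x).
Substituting: 137.9341x + 138.9580(0.4842 − x) = 66.87579346
(137.9341 − 138.9580)x = -0.40767014  ⇒  x = 0.39815, y = 0.08605
Bv-138: 39.815%, Bv-139: 8.605%.

8.605%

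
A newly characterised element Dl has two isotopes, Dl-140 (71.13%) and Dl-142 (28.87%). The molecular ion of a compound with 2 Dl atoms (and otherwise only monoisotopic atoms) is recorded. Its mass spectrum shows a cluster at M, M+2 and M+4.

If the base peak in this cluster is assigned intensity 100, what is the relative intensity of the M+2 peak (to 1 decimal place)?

(0.7113 + 0.2887)^2 gives M 0.5059, M+2 0.4107, M+4 0.0833; the largest is M.
P(M) = C(2,0) × 0.7113^2 × 0.2887^0 = 1 × 0.50594769 × 1.0000 = 0.505948 (base)
P(M+2) = C(2,1) × 0.7113^1 × 0.2887^1 = 2 × 0.7113 × 0.2887 = 0.410705
Relative intensity = 0.410705 / 0.505948 × 100 = 81.2

81.2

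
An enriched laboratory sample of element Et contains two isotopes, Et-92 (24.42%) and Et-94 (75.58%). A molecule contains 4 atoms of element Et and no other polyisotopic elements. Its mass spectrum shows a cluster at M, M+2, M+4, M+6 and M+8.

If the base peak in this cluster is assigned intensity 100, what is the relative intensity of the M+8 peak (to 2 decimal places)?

77.38

Term probabilities: M 0.0036, M+2 0.0440, M+4 0.2044, M+6 0.4217, M+8 0.3263. Base peak = M+6.
P(M+6) = C(4,3) × 0.2442^1 × 0.7558^3 = 4 × 0.2442 × 0.43173839 = 0.421722 (base)
P(M+8) = C(4,4) × 0.2442^0 × 0.7558^4 = 1 × 1.0000 × 0.32630787 = 0.326308
Relative intensity = 0.326308 / 0.421722 × 100 = 77.38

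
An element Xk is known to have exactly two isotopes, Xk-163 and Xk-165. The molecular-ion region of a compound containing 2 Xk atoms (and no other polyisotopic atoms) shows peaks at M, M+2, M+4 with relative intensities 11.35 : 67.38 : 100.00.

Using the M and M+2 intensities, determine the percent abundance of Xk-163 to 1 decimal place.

25.2%

Let p = fractional abundance of Xk-163. I(M+2)/I(M) = [C(2,1)·p^1·(1−p)] / p^2 = 2·(1−p)/p = 67.38/11.35 = 5.9366
(1−p)/p = 5.9366/2 = 2.9683  ⇒  p = 1/(1 + 2.9683) = 0.2520
Xk-163: 25.2%, Xk-165: 74.8%.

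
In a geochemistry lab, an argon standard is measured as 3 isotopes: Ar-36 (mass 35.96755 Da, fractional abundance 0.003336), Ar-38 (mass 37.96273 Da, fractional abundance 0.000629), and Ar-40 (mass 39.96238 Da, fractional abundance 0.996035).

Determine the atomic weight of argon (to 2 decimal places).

39.95 Da

Average mass = Σ (abundance × isotope mass) = 0.003336 × 35.96755 + 0.000629 × 37.96273 + 0.996035 × 39.96238
= 0.119988 + 0.023879 + 39.803929 = 39.947796 Da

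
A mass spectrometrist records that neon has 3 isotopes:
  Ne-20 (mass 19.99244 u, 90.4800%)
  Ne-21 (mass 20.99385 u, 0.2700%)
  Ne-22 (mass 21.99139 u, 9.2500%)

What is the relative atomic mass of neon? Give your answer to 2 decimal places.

Weight each isotope mass by its fractional abundance: 0.904800 × 19.99244 + 0.002700 × 20.99385 + 0.092500 × 21.99139
= 18.089160 + 0.056683 + 2.034204 = 20.180047 u

20.18 u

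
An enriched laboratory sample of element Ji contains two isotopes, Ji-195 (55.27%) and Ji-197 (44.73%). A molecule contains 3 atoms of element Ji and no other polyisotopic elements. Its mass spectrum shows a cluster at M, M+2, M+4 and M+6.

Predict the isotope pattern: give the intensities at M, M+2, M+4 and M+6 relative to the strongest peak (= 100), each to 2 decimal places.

Each Ji atom is independently Ji-195 (p = 0.5527) or Ji-197 (q = 0.4473); the cluster is the binomial expansion (p + q)^3.
P(M) = 0.5527^3 = 0.168837
P(M+2) = 3 × 0.5527^2 × 0.4473^1 = 0.409920
P(M+4) = 3 × 0.5527^1 × 0.4473^2 = 0.331748
P(M+6) = 0.4473^3 = 0.089495
The M+2 peak is largest (0.409920); scaling to 100 gives 41.19 : 100.00 : 80.93 : 21.83.

41.19 : 100.00 : 80.93 : 21.83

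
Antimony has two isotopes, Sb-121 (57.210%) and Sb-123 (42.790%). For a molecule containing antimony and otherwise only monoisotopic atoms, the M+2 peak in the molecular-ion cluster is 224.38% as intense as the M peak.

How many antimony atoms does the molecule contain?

With n Sb atoms, P(M+2)/P(M) = C(n,1)·p^(n−1)q / p^n = n·q/p = n · 0.42790/0.57210.
n = 2.2438 × 0.57210/0.42790 = 3.00 ≈ 3

3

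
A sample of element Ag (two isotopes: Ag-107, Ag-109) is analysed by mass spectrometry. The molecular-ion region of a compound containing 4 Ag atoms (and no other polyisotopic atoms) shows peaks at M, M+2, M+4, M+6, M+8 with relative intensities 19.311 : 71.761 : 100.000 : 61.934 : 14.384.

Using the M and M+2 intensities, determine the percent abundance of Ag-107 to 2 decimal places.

If p is the fraction of Ag that is Ag-107, then I(M+2)/I(M) = [C(4,1)·p^3·(1−p)] / p^4 = 4·(1−p)/p = 71.761/19.311 = 3.7161
(1−p)/p = 3.7161/4 = 0.9290  ⇒  p = 1/(1 + 0.9290) = 0.5184
Ag-107: 51.84%, Ag-109: 48.16%.

51.84%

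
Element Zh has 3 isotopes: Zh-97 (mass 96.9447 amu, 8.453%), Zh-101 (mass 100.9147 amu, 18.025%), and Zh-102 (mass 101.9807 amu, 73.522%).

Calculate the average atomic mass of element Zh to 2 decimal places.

The abundance-weighted mean is 0.08453 × 96.9447 + 0.18025 × 100.9147 + 0.73522 × 101.9807
= 8.19474 + 18.18987 + 74.97825 = 101.36286 amu

101.36 amu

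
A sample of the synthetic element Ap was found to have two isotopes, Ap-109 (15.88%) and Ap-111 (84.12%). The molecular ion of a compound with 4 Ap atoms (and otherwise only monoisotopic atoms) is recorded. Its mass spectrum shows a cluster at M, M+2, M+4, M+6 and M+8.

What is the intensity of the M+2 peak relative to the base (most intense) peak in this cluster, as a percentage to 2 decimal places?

2.69%

(0.1588 + 0.8412)^4 gives M 0.0006, M+2 0.0135, M+4 0.1071, M+6 0.3781, M+8 0.5007; the largest is M+8.
P(M+8) = C(4,4) × 0.1588^0 × 0.8412^4 = 1 × 1.0000 × 0.50072244 = 0.500722 (base)
P(M+2) = C(4,1) × 0.1588^3 × 0.8412^1 = 4 × 0.00400453 × 0.8412 = 0.013474
Relative intensity = 0.013474 / 0.500722 × 100 = 2.69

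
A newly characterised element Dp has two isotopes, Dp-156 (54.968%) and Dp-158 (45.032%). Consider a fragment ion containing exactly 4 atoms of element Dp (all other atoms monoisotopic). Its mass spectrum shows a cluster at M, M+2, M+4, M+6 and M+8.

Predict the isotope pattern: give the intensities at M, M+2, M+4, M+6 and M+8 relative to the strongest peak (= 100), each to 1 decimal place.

24.8 : 81.4 : 100.0 : 54.6 : 11.2

Each Dp atom is independently Dp-156 (p = 0.54968) or Dp-158 (q = 0.45032); the cluster is the binomial expansion (p + q)^4.
P(M) = 0.54968^4 = 0.091293
P(M+2) = 4 × 0.54968^3 × 0.45032^1 = 0.299165
P(M+4) = 6 × 0.54968^2 × 0.45032^2 = 0.367632
P(M+6) = 4 × 0.54968^1 × 0.45032^3 = 0.200786
P(M+8) = 0.45032^4 = 0.041123
The M+4 peak is largest (0.367632); scaling to 100 gives 24.8 : 81.4 : 100.0 : 54.6 : 11.2.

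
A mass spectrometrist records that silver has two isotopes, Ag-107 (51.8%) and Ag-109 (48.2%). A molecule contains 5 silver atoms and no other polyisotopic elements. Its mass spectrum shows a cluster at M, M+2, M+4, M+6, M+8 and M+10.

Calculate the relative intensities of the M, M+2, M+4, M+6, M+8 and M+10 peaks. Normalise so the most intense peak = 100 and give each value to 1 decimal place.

11.5 : 53.7 : 100.0 : 93.1 : 43.3 : 8.1

Each Ag atom is independently Ag-107 (p = 0.518) or Ag-109 (q = 0.482); the cluster is the binomial expansion (p + q)^5.
P(M) = 0.518^5 = 0.037295
P(M+2) = 5 × 0.518^4 × 0.482^1 = 0.173515
P(M+4) = 10 × 0.518^3 × 0.482^2 = 0.322911
P(M+6) = 10 × 0.518^2 × 0.482^3 = 0.300470
P(M+8) = 5 × 0.518^1 × 0.482^4 = 0.139794
P(M+10) = 0.482^5 = 0.026016
The M+4 peak is largest (0.322911); scaling to 100 gives 11.5 : 53.7 : 100.0 : 93.1 : 43.3 : 8.1.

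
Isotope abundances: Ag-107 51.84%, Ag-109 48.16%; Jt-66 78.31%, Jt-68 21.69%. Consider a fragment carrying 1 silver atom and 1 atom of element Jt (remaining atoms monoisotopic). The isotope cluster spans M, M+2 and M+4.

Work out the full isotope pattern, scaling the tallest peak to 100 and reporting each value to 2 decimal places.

82.92 : 100.00 : 21.34

Silver pattern (n=1): 0.5184 : 0.4816
Element Jt pattern (n=1): 0.7831 : 0.2169
Convolve the two distributions (both contribute in 2-u steps):
  M: 0.5184×0.7831 = 0.405959
  M+2: 0.5184×0.2169 + 0.4816×0.7831 = 0.489582
  M+4: 0.4816×0.2169 = 0.104459
Scale to base peak (0.489582) = 100: 82.92 : 100.00 : 21.34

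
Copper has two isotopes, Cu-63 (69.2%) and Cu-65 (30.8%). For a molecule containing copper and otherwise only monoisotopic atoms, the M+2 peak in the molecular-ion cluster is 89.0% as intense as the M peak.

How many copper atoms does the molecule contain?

With n Cu atoms, P(M+2)/P(M) = C(n,1)·p^(n−1)q / p^n = n·q/p = n · 0.308/0.692.
n = 0.890 × 0.692/0.308 = 2.00 ≈ 2

2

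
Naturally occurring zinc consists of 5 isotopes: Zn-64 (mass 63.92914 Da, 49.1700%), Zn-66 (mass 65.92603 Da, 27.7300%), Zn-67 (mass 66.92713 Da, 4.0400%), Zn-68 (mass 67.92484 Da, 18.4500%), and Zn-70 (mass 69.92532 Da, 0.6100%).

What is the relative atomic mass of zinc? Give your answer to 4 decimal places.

Weight each isotope mass by its fractional abundance: 0.491700 × 63.92914 + 0.277300 × 65.92603 + 0.040400 × 66.92713 + 0.184500 × 67.92484 + 0.006100 × 69.92532
= 31.433958 + 18.281288 + 2.703856 + 12.532133 + 0.426544 = 65.377779 Da

65.3778 Da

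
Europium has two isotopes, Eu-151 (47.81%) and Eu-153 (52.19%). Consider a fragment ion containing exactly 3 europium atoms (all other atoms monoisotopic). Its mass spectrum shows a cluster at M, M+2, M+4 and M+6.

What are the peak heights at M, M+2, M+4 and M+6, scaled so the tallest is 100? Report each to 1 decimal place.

28.0 : 91.6 : 100.0 : 36.4

The 3 Eu atoms are independent, so intensities follow the terms of (0.4781 + 0.5219)^3.
P(M) = 0.4781^3 = 0.109284
P(M+2) = 3 × 0.4781^2 × 0.5219^1 = 0.357887
P(M+4) = 3 × 0.4781^1 × 0.5219^2 = 0.390674
P(M+6) = 0.5219^3 = 0.142155
The M+4 peak is largest (0.390674); scaling to 100 gives 28.0 : 91.6 : 100.0 : 36.4.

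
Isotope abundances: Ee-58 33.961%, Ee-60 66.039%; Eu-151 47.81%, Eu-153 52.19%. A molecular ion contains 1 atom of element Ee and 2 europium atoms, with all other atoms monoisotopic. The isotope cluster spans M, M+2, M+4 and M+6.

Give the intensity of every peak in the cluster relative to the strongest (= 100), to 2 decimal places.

18.39 : 75.92 : 100.00 : 42.62

Element Ee pattern (n=1): 0.33961 : 0.66039
Europium pattern (n=2): 0.22857961 : 0.49904078 : 0.27237961
Convolve the two distributions (both contribute in 2-u steps):
  M: 0.33961×0.22857961 = 0.077628
  M+2: 0.33961×0.49904078 + 0.66039×0.22857961 = 0.320431
  M+4: 0.33961×0.27237961 + 0.66039×0.49904078 = 0.422064
  M+6: 0.66039×0.27237961 = 0.179877
Scale to base peak (0.422064) = 100: 18.39 : 75.92 : 100.00 : 42.62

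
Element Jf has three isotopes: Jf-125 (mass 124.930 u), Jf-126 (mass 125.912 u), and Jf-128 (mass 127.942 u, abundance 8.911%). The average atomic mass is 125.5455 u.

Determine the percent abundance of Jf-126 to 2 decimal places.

35.35%

The remaining 91.089% is split between Jf-125 (fraction x) and Jf-126 (fraction 0.91089 − x).
Substituting: 124.930x + 125.912(0.91089 − x) = 114.14458838
(124.930 − 125.912)x = -0.5473933  ⇒  x = 0.55743, y = 0.35346
Jf-125: 55.74%, Jf-126: 35.35%.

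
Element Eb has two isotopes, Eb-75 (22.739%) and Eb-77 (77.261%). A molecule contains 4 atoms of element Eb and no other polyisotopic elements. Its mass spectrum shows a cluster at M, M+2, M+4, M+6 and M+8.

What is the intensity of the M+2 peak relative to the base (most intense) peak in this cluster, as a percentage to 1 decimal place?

8.7%

(0.22739 + 0.77261)^4 gives M 0.0027, M+2 0.0363, M+4 0.1852, M+6 0.4195, M+8 0.3563; the largest is M+6.
P(M+6) = C(4,3) × 0.22739^1 × 0.77261^3 = 4 × 0.22739 × 0.46119116 = 0.419481 (base)
P(M+2) = C(4,1) × 0.22739^3 × 0.77261^1 = 4 × 0.01175748 × 0.77261 = 0.036336
Relative intensity = 0.036336 / 0.419481 × 100 = 8.7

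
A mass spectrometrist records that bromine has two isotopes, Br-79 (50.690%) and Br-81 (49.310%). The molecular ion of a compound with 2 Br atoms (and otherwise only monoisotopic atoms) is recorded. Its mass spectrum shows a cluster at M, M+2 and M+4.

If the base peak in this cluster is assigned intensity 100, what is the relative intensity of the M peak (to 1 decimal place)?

Term probabilities: M 0.2569, M+2 0.4999, M+4 0.2431. Base peak = M+2.
P(M+2) = C(2,1) × 0.50690^1 × 0.49310^1 = 2 × 0.5069 × 0.4931 = 0.499905 (base)
P(M) = C(2,0) × 0.50690^2 × 0.49310^0 = 1 × 0.25694761 × 1.0000 = 0.256948
Relative intensity = 0.256948 / 0.499905 × 100 = 51.4

51.4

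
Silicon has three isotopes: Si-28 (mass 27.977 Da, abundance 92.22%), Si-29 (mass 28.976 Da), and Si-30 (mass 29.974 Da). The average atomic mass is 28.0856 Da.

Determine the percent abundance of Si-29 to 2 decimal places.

The remaining 7.78% is split between Si-29 (fraction x) and Si-30 (fraction 0.0778 − x).
Substituting: 28.976x + 29.974(0.0778 − x) = 2.2852106
(28.976 − 29.974)x = -0.0467666  ⇒  x = 0.04686, y = 0.03094
Si-29: 4.69%, Si-30: 3.09%.

4.69%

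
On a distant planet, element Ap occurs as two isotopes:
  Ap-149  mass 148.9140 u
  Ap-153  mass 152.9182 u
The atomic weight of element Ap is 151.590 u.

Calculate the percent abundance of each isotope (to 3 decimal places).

Ap-149: 33.170%, Ap-153: 66.830%

Writing the weighted mean with unknown fraction x of Ap-149:
148.9140·x + 152.9182·(1 − x) = 151.590
(148.9140 − 152.9182)·x = 151.590 − 152.9182
x = -1.3282 / -4.0042 = 0.33170 → 33.170% Ap-149, 66.830% Ap-153.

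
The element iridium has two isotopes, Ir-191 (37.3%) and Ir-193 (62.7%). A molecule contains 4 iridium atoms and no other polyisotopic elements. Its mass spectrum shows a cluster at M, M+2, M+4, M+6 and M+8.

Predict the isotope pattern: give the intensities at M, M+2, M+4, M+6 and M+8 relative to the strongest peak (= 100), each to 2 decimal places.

5.26 : 35.39 : 89.23 : 100.00 : 42.02

Expanding (0.373 + 0.627)^4:
P(M) = 0.373^4 = 0.019357
P(M+2) = 4 × 0.373^3 × 0.627^1 = 0.130153
P(M+4) = 6 × 0.373^2 × 0.627^2 = 0.328174
P(M+6) = 4 × 0.373^1 × 0.627^3 = 0.367766
P(M+8) = 0.627^4 = 0.154550
The M+6 peak is largest (0.367766); scaling to 100 gives 5.26 : 35.39 : 89.23 : 100.00 : 42.02.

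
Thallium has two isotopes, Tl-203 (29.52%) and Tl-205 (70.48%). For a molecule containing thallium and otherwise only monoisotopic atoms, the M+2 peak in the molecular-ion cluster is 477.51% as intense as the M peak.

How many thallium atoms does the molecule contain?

With n Tl atoms, P(M+2)/P(M) = C(n,1)·p^(n−1)q / p^n = n·q/p = n · 0.7048/0.2952.
n = 4.7751 × 0.2952/0.7048 = 2.00 ≈ 2

2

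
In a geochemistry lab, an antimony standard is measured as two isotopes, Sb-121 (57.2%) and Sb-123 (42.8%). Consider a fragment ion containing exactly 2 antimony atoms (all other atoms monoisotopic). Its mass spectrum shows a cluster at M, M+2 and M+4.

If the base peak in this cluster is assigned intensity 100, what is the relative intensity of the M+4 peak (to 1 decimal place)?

(0.572 + 0.428)^2 gives M 0.3272, M+2 0.4896, M+4 0.1832; the largest is M+2.
P(M+2) = C(2,1) × 0.572^1 × 0.428^1 = 2 × 0.5720 × 0.4280 = 0.489632 (base)
P(M+4) = C(2,2) × 0.572^0 × 0.428^2 = 1 × 1.0000 × 0.183184 = 0.183184
Relative intensity = 0.183184 / 0.489632 × 100 = 37.4

37.4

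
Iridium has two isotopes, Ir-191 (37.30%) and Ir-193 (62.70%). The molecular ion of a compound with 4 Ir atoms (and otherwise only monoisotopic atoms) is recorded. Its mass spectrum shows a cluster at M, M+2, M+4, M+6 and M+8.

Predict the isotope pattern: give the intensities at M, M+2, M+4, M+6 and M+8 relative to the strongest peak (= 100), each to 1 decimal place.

5.3 : 35.4 : 89.2 : 100.0 : 42.0

Each Ir atom is independently Ir-191 (p = 0.3730) or Ir-193 (q = 0.6270); the cluster is the binomial expansion (p + q)^4.
P(M) = 0.3730^4 = 0.019357
P(M+2) = 4 × 0.3730^3 × 0.6270^1 = 0.130153
P(M+4) = 6 × 0.3730^2 × 0.6270^2 = 0.328174
P(M+6) = 4 × 0.3730^1 × 0.6270^3 = 0.367766
P(M+8) = 0.6270^4 = 0.154550
The M+6 peak is largest (0.367766); scaling to 100 gives 5.3 : 35.4 : 89.2 : 100.0 : 42.0.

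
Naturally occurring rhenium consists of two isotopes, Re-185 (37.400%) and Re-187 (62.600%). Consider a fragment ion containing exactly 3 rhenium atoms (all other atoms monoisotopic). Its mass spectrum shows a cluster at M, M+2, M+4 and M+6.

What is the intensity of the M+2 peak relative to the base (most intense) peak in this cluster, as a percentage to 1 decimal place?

59.7%

(0.37400 + 0.62600)^3 gives M 0.0523, M+2 0.2627, M+4 0.4397, M+6 0.2453; the largest is M+4.
P(M+4) = C(3,2) × 0.37400^1 × 0.62600^2 = 3 × 0.3740 × 0.391876 = 0.439685 (base)
P(M+2) = C(3,1) × 0.37400^2 × 0.62600^1 = 3 × 0.139876 × 0.6260 = 0.262687
Relative intensity = 0.262687 / 0.439685 × 100 = 59.7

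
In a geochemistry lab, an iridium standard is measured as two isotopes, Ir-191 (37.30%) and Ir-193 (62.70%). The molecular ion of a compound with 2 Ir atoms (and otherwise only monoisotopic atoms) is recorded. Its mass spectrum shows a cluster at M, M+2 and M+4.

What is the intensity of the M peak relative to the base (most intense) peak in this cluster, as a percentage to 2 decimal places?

29.74%

Binomial terms of (0.3730 + 0.6270)^2: M 0.1391, M+2 0.4677, M+4 0.3931 → M+2 is the base peak.
P(M+2) = C(2,1) × 0.3730^1 × 0.6270^1 = 2 × 0.3730 × 0.6270 = 0.467742 (base)
P(M) = C(2,0) × 0.3730^2 × 0.6270^0 = 1 × 0.139129 × 1.0000 = 0.139129
Relative intensity = 0.139129 / 0.467742 × 100 = 29.74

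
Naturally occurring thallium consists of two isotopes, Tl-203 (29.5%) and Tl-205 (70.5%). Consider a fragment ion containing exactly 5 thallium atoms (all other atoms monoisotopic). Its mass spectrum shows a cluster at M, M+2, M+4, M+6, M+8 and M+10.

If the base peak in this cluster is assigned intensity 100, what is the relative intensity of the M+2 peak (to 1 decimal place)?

(0.295 + 0.705)^5 gives M 0.0022, M+2 0.0267, M+4 0.1276, M+6 0.3049, M+8 0.3644, M+10 0.1742; the largest is M+8.
P(M+8) = C(5,4) × 0.295^1 × 0.705^4 = 5 × 0.2950 × 0.24703385 = 0.364375 (base)
P(M+2) = C(5,1) × 0.295^4 × 0.705^1 = 5 × 0.00757335 × 0.7050 = 0.026696
Relative intensity = 0.026696 / 0.364375 × 100 = 7.3

7.3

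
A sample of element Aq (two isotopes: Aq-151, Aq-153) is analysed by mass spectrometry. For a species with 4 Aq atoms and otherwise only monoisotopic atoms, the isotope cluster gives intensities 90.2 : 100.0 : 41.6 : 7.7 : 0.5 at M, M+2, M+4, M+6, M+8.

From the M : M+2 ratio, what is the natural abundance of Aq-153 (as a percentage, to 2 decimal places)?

21.70%

Write p for the Aq-151 fraction. I(M+2)/I(M) = [C(4,1)·p^3·(1−p)] / p^4 = 4·(1−p)/p = 100.0/90.2 = 1.1086
(1−p)/p = 1.1086/4 = 0.2772  ⇒  p = 1/(1 + 0.2772) = 0.7830
Aq-151: 78.30%, Aq-153: 21.70%.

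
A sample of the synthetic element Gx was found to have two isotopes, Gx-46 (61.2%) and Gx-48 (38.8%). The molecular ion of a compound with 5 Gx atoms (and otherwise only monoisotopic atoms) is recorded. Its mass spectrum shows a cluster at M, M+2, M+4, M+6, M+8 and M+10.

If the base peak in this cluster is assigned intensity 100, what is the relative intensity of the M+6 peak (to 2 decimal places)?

63.40

Term probabilities: M 0.0859, M+2 0.2721, M+4 0.3451, M+6 0.2188, M+8 0.0694, M+10 0.0088. Base peak = M+4.
P(M+4) = C(5,2) × 0.612^3 × 0.388^2 = 10 × 0.22922093 × 0.150544 = 0.345078 (base)
P(M+6) = C(5,3) × 0.612^2 × 0.388^3 = 10 × 0.374544 × 0.05841107 = 0.218775
Relative intensity = 0.218775 / 0.345078 × 100 = 63.40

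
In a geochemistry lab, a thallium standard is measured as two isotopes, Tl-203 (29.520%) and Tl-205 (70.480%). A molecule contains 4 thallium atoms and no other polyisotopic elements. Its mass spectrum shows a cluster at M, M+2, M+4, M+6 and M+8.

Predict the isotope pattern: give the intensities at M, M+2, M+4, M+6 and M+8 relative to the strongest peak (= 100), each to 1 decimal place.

Each Tl atom is independently Tl-203 (p = 0.29520) or Tl-205 (q = 0.70480); the cluster is the binomial expansion (p + q)^4.
P(M) = 0.29520^4 = 0.007594
P(M+2) = 4 × 0.29520^3 × 0.70480^1 = 0.072523
P(M+4) = 6 × 0.29520^2 × 0.70480^2 = 0.259726
P(M+6) = 4 × 0.29520^1 × 0.70480^3 = 0.413403
P(M+8) = 0.70480^4 = 0.246754
The M+6 peak is largest (0.413403); scaling to 100 gives 1.8 : 17.5 : 62.8 : 100.0 : 59.7.

1.8 : 17.5 : 62.8 : 100.0 : 59.7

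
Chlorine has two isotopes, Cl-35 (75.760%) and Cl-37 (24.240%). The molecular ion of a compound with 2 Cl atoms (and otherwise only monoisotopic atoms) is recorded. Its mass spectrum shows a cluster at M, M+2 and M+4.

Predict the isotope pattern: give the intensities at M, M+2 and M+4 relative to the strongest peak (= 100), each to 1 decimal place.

Expanding (0.75760 + 0.24240)^2:
P(M) = 0.75760^2 = 0.573958
P(M+2) = 2 × 0.75760^1 × 0.24240^1 = 0.367284
P(M+4) = 0.24240^2 = 0.058758
The M peak is largest (0.573958); scaling to 100 gives 100.0 : 64.0 : 10.2.

100.0 : 64.0 : 10.2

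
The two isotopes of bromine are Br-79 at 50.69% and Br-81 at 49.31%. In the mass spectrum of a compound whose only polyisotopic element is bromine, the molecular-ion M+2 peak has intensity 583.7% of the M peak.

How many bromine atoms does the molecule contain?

With n Br atoms, P(M+2)/P(M) = C(n,1)·p^(n−1)q / p^n = n·q/p = n · 0.4931/0.5069.
n = 5.837 × 0.5069/0.4931 = 6.00 ≈ 6

6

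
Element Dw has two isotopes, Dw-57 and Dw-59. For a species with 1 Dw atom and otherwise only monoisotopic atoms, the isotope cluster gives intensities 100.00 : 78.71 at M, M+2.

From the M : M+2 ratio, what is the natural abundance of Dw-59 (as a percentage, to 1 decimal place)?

Write p for the Dw-57 fraction. I(M+2)/I(M) = [C(1,1)·p^0·(1−p)] / p^1 = 1·(1−p)/p = 78.71/100.00 = 0.7871
(1−p)/p = 0.7871/1 = 0.7871  ⇒  p = 1/(1 + 0.7871) = 0.5596
Dw-57: 56.0%, Dw-59: 44.0%.

44.0%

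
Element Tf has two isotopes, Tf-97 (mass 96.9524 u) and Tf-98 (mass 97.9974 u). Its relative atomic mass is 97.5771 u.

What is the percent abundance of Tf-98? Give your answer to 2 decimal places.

Writing the weighted mean with unknown fraction x of Tf-97:
96.9524·x + 97.9974·(1 − x) = 97.5771
(96.9524 − 97.9974)·x = 97.5771 − 97.9974
x = -0.4203 / -1.0450 = 0.40220 → 40.22% Tf-97, 59.78% Tf-98.

59.78%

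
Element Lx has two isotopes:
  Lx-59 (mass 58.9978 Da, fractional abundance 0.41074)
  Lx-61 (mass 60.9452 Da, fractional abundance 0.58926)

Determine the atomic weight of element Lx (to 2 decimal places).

60.15 Da

The abundance-weighted mean is 0.41074 × 58.9978 + 0.58926 × 60.9452
= 24.23276 + 35.91257 = 60.14533 Da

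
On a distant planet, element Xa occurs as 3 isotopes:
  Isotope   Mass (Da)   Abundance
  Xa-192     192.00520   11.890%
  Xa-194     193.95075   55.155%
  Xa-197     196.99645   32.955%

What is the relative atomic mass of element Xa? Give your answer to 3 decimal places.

194.723 Da

The abundance-weighted mean is 0.11890 × 192.00520 + 0.55155 × 193.95075 + 0.32955 × 196.99645
= 22.829418 + 106.973536 + 64.920180 = 194.723134 Da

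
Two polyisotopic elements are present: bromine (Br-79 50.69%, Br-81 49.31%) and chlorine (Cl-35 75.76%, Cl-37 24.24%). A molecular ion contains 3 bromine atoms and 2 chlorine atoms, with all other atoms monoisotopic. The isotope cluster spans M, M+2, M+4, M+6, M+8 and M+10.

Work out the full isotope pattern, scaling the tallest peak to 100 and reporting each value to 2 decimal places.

Bromine pattern (n=3): 0.13024674 : 0.3801026 : 0.36975457 : 0.11989609
Chlorine pattern (n=2): 0.57395776 : 0.36728448 : 0.05875776
Convolve the two distributions (both contribute in 2-u steps):
  M: 0.13024674×0.57395776 = 0.074756
  M+2: 0.13024674×0.36728448 + 0.3801026×0.57395776 = 0.266000
  M+4: 0.13024674×0.05875776 + 0.3801026×0.36728448 + 0.36975457×0.57395776 = 0.359482
  M+6: 0.3801026×0.05875776 + 0.36975457×0.36728448 + 0.11989609×0.57395776 = 0.226954
  M+8: 0.36975457×0.05875776 + 0.11989609×0.36728448 = 0.065762
  M+10: 0.11989609×0.05875776 = 0.007045
Scale to base peak (0.359482) = 100: 20.80 : 74.00 : 100.00 : 63.13 : 18.29 : 1.96

20.80 : 74.00 : 100.00 : 63.13 : 18.29 : 1.96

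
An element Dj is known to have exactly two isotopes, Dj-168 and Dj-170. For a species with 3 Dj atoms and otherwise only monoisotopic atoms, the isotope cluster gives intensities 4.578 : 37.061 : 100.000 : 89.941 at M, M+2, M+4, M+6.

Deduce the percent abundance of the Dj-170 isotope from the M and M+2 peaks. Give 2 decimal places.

72.96%

Write p for the Dj-168 fraction. I(M+2)/I(M) = [C(3,1)·p^2·(1−p)] / p^3 = 3·(1−p)/p = 37.061/4.578 = 8.0955
(1−p)/p = 8.0955/3 = 2.6985  ⇒  p = 1/(1 + 2.6985) = 0.2704
Dj-168: 27.04%, Dj-170: 72.96%.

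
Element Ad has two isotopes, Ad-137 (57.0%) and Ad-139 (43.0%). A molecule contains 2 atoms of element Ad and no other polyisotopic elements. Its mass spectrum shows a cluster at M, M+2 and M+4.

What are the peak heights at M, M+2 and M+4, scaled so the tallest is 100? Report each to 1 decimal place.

Expanding (0.570 + 0.430)^2:
P(M) = 0.570^2 = 0.324900
P(M+2) = 2 × 0.570^1 × 0.430^1 = 0.490200
P(M+4) = 0.430^2 = 0.184900
The M+2 peak is largest (0.490200); scaling to 100 gives 66.3 : 100.0 : 37.7.

66.3 : 100.0 : 37.7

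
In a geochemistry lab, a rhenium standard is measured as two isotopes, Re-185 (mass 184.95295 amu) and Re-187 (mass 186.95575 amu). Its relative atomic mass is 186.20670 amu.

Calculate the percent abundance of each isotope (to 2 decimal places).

Re-185: 37.40%, Re-187: 62.60%

Writing the weighted mean with unknown fraction x of Re-185:
184.95295·x + 186.95575·(1 − x) = 186.20670
(184.95295 − 186.95575)·x = 186.20670 − 186.95575
x = -0.74905 / -2.00280 = 0.37400 → 37.40% Re-185, 62.60% Re-187.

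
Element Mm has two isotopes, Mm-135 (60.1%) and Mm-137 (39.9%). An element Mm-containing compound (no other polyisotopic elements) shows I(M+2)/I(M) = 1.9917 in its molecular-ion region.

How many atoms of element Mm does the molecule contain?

For n independent Mm atoms, I(M+2)/I(M) = n · (abundance Mm-137) / (abundance Mm-135) = n · 0.399/0.601.
n = 1.9917 × 0.601/0.399 = 3.00 ≈ 3

3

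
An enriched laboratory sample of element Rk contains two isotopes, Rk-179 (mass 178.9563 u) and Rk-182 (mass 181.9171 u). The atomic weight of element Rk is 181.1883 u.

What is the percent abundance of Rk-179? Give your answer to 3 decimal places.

24.615%

Writing the weighted mean with unknown fraction x of Rk-179:
178.9563·x + 181.9171·(1 − x) = 181.1883
(178.9563 − 181.9171)·x = 181.1883 − 181.9171
x = -0.7288 / -2.9608 = 0.24615 → 24.615% Rk-179, 75.385% Rk-182.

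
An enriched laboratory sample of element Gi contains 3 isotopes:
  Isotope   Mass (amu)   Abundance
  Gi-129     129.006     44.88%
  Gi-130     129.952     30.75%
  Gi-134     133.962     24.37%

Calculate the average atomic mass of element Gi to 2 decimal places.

The abundance-weighted mean is 0.4488 × 129.006 + 0.3075 × 129.952 + 0.2437 × 133.962
= 57.8979 + 39.9602 + 32.6465 = 130.5046 amu

130.50 amu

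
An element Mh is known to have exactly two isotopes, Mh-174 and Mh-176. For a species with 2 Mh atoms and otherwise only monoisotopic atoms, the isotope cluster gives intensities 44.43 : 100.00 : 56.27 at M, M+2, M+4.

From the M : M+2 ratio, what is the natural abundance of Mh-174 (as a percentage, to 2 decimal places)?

47.05%

Write p for the Mh-174 fraction. I(M+2)/I(M) = [C(2,1)·p^1·(1−p)] / p^2 = 2·(1−p)/p = 100.00/44.43 = 2.2507
(1−p)/p = 2.2507/2 = 1.1254  ⇒  p = 1/(1 + 1.1254) = 0.4705
Mh-174: 47.05%, Mh-176: 52.95%.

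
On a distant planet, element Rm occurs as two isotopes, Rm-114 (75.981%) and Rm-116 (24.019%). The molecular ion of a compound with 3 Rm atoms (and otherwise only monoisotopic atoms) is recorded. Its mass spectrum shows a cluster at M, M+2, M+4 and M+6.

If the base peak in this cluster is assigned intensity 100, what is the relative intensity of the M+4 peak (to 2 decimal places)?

Term probabilities: M 0.4386, M+2 0.4160, M+4 0.1315, M+6 0.0139. Base peak = M.
P(M) = C(3,0) × 0.75981^3 × 0.24019^0 = 1 × 0.43864685 × 1.0000 = 0.438647 (base)
P(M+4) = C(3,2) × 0.75981^1 × 0.24019^2 = 3 × 0.75981 × 0.05769124 = 0.131503
Relative intensity = 0.131503 / 0.438647 × 100 = 29.98

29.98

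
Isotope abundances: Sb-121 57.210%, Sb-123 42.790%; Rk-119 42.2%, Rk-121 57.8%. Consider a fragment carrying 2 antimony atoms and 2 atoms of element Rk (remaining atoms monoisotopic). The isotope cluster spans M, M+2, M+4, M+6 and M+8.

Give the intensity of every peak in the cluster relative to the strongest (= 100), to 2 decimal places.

Antimony pattern (n=2): 0.32729841 : 0.48960318 : 0.18309841
Element Rk pattern (n=2): 0.178084 : 0.487832 : 0.334084
Convolve the two distributions (both contribute in 2-u steps):
  M: 0.32729841×0.178084 = 0.058287
  M+2: 0.32729841×0.487832 + 0.48960318×0.178084 = 0.246857
  M+4: 0.32729841×0.334084 + 0.48960318×0.487832 + 0.18309841×0.178084 = 0.380796
  M+6: 0.48960318×0.334084 + 0.18309841×0.487832 = 0.252890
  M+8: 0.18309841×0.334084 = 0.061170
Scale to base peak (0.380796) = 100: 15.31 : 64.83 : 100.00 : 66.41 : 16.06

15.31 : 64.83 : 100.00 : 66.41 : 16.06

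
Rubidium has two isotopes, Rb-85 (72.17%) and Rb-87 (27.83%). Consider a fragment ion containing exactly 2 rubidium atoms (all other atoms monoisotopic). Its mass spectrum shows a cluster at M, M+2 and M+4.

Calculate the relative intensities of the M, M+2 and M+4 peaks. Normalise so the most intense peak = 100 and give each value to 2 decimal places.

The 2 Rb atoms are independent, so intensities follow the terms of (0.7217 + 0.2783)^2.
P(M) = 0.7217^2 = 0.520851
P(M+2) = 2 × 0.7217^1 × 0.2783^1 = 0.401698
P(M+4) = 0.2783^2 = 0.077451
The M peak is largest (0.520851); scaling to 100 gives 100.00 : 77.12 : 14.87.

100.00 : 77.12 : 14.87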